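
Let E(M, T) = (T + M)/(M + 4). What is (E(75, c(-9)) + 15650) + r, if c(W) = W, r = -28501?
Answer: -1015163/79 ≈ -12850.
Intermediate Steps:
E(M, T) = (M + T)/(4 + M)
(E(75, c(-9)) + 15650) + r = ((75 - 9)/(4 + 75) + 15650) - 28501 = (66/79 + 15650) - 28501 = 1236416/79 - 28501 = -1015163/79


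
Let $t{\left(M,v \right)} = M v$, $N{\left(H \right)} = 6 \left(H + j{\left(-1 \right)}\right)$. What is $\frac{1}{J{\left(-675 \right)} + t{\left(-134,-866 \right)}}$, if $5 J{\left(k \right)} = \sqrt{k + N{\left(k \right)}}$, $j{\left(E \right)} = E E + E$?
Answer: $\frac{116044}{13466210125} - \frac{3 i \sqrt{21}}{13466210125} \approx 8.6174 \cdot 10^{-6} - 1.0209 \cdot 10^{-9} i$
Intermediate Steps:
$j{\left(E \right)} = E + E^{2}$ ($j{\left(E \right)} = E^{2} + E = E + E^{2}$)
$N{\left(H \right)} = 6 H$ ($N{\left(H \right)} = 6 \left(H - \left(1 - 1\right)\right) = 6 \left(H - 0\right) = 6 \left(H + 0\right) = 6 H$)
$J{\left(k \right)} = \frac{\sqrt{7} \sqrt{k}}{5}$ ($J{\left(k \right)} = \frac{\sqrt{k + 6 k}}{5} = \frac{\sqrt{7 k}}{5} = \frac{\sqrt{7} \sqrt{k}}{5}$)
$\frac{1}{J{\left(-675 \right)} + t{\left(-134,-866 \right)}} = \frac{1}{\frac{\sqrt{7} \sqrt{-675}}{5} - -116044} = \frac{1}{\frac{\sqrt{7} \cdot 15 i \sqrt{3}}{5} + 116044} = \frac{1}{3 i \sqrt{21} + 116044} = \frac{1}{116044 + 3 i \sqrt{21}}$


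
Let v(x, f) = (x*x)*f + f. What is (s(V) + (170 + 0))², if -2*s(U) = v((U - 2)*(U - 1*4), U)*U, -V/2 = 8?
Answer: 275186891982564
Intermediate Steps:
V = -16 (V = -2*8 = -16)
v(x, f) = f + f*x² (v(x, f) = x²*f + f = f*x² + f = f + f*x²)
s(U) = -U²*(1 + (-4 + U)²*(-2 + U)²)/2 (s(U) = -U*(1 + ((U - 2)*(U - 1*4))²)*U/2 = -U*(1 + ((-2 + U)*(U - 4))²)*U/2 = -U*(1 + ((-2 + U)*(-4 + U))²)*U/2 = -U*(1 + ((-4 + U)*(-2 + U))²)*U/2 = -U*(1 + (-4 + U)²*(-2 + U)²)*U/2 = -U²*(1 + (-4 + U)²*(-2 + U)²)/2)
(s(V) + (170 + 0))² = ((½)*(-16)²*(-1 - (8 + (-16)² - 6*(-16))²) + (170 + 0))² = ((½)*256*(-1 - (8 + 256 + 96)²) + 170)² = ((½)*256*(-1 - 1*360²) + 170)² = ((½)*256*(-1 - 1*129600) + 170)² = ((½)*256*(-1 - 129600) + 170)² = ((½)*256*(-129601) + 170)² = (-16588928 + 170)² = (-16588758)² = 275186891982564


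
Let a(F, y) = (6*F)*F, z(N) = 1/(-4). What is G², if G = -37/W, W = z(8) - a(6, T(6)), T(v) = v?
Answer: 21904/748225 ≈ 0.029275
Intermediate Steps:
z(N) = -¼
a(F, y) = 6*F²
W = -865/4 (W = -¼ - 6*6² = -¼ - 6*36 = -¼ - 1*216 = -¼ - 216 = -865/4 ≈ -216.25)
G = 148/865 (G = -37/(-865/4) = -37*(-4/865) = 148/865 ≈ 0.17110)
G² = (148/865)² = 21904/748225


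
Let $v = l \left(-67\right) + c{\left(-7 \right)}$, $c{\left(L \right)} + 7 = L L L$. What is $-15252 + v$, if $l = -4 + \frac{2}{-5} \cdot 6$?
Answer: $- \frac{75866}{5} \approx -15173.0$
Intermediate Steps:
$c{\left(L \right)} = -7 + L^{3}$ ($c{\left(L \right)} = -7 + L L L = -7 + L^{2} L = -7 + L^{3}$)
$l = - \frac{32}{5}$ ($l = -4 + 2 \left(- \frac{1}{5}\right) 6 = -4 - \frac{12}{5} = - \frac{32}{5} \approx -6.4$)
$v = \frac{394}{5}$ ($v = \left(- \frac{32}{5}\right) \left(-67\right) + \left(-7 + \left(-7\right)^{3}\right) = \frac{2144}{5} - 350 = \frac{394}{5} \approx 78.8$)
$-15252 + v = -15252 + \frac{394}{5} = - \frac{75866}{5}$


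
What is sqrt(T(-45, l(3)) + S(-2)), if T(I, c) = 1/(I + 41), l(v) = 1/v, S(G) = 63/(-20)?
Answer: I*sqrt(85)/5 ≈ 1.8439*I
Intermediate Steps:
S(G) = -63/20 (S(G) = 63*(-1/20) = -63/20)
T(I, c) = 1/(41 + I)
sqrt(T(-45, l(3)) + S(-2)) = sqrt(1/(41 - 45) - 63/20) = sqrt(1/(-4) - 63/20) = sqrt(-1/4 - 63/20) = sqrt(-17/5) = I*sqrt(85)/5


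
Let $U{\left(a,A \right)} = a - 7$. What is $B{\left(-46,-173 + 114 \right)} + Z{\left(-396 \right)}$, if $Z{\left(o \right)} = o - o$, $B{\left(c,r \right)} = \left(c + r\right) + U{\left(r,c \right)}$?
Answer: $-171$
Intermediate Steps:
$U{\left(a,A \right)} = -7 + a$
$B{\left(c,r \right)} = -7 + c + 2 r$ ($B{\left(c,r \right)} = \left(c + r\right) + \left(-7 + r\right) = -7 + c + 2 r$)
$Z{\left(o \right)} = 0$
$B{\left(-46,-173 + 114 \right)} + Z{\left(-396 \right)} = \left(-7 - 46 + 2 \left(-173 + 114\right)\right) + 0 = \left(-7 - 46 + 2 \left(-59\right)\right) + 0 = \left(-7 - 46 - 118\right) + 0 = -171 + 0 = -171$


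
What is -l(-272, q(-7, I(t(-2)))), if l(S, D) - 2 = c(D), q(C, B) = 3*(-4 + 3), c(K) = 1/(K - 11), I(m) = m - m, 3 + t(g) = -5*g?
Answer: -27/14 ≈ -1.9286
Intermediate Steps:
t(g) = -3 - 5*g
I(m) = 0
c(K) = 1/(-11 + K)
q(C, B) = -3 (q(C, B) = 3*(-1) = -3)
l(S, D) = 2 + 1/(-11 + D)
-l(-272, q(-7, I(t(-2)))) = -(-21 + 2*(-3))/(-11 - 3) = -(-21 - 6)/(-14) = -(-1)*(-27)/14 = -1*27/14 = -27/14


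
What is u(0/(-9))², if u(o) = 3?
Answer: 9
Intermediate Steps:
u(0/(-9))² = 3² = 9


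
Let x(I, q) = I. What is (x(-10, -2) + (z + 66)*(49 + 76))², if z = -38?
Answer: 12180100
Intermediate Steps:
(x(-10, -2) + (z + 66)*(49 + 76))² = (-10 + (-38 + 66)*(49 + 76))² = (-10 + 28*125)² = (-10 + 3500)² = 3490² = 12180100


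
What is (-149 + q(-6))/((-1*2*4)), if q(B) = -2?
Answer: 151/8 ≈ 18.875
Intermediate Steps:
(-149 + q(-6))/((-1*2*4)) = (-149 - 2)/((-1*2*4)) = -151/((-2*4)) = -151/(-8) = -151*(-⅛) = 151/8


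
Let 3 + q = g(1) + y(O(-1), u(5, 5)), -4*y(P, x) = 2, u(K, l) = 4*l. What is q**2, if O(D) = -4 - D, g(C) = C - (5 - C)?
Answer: 169/4 ≈ 42.250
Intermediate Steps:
g(C) = -5 + 2*C (g(C) = C + (-5 + C) = -5 + 2*C)
y(P, x) = -1/2 (y(P, x) = -1/4*2 = -1/2)
q = -13/2 (q = -3 + ((-5 + 2*1) - 1/2) = -3 + ((-5 + 2) - 1/2) = -3 + (-3 - 1/2) = -3 - 7/2 = -13/2 ≈ -6.5000)
q**2 = (-13/2)**2 = 169/4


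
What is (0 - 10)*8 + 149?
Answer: 69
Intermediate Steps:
(0 - 10)*8 + 149 = -10*8 + 149 = -80 + 149 = 69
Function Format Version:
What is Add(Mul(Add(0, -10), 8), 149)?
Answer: 69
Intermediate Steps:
Add(Mul(Add(0, -10), 8), 149) = Add(Mul(-10, 8), 149) = Add(-80, 149) = 69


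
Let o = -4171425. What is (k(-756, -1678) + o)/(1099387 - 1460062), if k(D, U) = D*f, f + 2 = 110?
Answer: 1417691/120225 ≈ 11.792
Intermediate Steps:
f = 108 (f = -2 + 110 = 108)
k(D, U) = 108*D (k(D, U) = D*108 = 108*D)
(k(-756, -1678) + o)/(1099387 - 1460062) = (108*(-756) - 4171425)/(1099387 - 1460062) = (-81648 - 4171425)/(-360675) = -4253073*(-1/360675) = 1417691/120225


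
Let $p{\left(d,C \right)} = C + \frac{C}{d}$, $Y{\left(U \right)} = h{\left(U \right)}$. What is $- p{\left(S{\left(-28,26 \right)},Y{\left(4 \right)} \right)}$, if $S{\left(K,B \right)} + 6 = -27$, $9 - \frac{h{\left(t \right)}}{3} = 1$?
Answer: $- \frac{256}{11} \approx -23.273$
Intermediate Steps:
$h{\left(t \right)} = 24$ ($h{\left(t \right)} = 27 - 3 = 24$)
$Y{\left(U \right)} = 24$
$S{\left(K,B \right)} = -33$ ($S{\left(K,B \right)} = -6 - 27 = -33$)
$- p{\left(S{\left(-28,26 \right)},Y{\left(4 \right)} \right)} = - (24 + \frac{24}{-33}) = - (24 + 24 \left(- \frac{1}{33}\right)) = - (24 - \frac{8}{11}) = \left(-1\right) \frac{256}{11} = - \frac{256}{11}$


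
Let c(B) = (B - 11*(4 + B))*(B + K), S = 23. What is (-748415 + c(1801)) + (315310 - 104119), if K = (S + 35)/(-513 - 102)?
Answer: -6775408946/205 ≈ -3.3051e+7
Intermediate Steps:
K = -58/615 (K = (23 + 35)/(-513 - 102) = 58/(-615) = 58*(-1/615) = -58/615 ≈ -0.094309)
c(B) = (-44 - 10*B)*(-58/615 + B) (c(B) = (B - 11*(4 + B))*(B - 58/615) = (B + (-44 - 11*B))*(-58/615 + B) = (-44 - 10*B)*(-58/615 + B))
(-748415 + c(1801)) + (315310 - 104119) = (-748415 + (2552/615 - 10*1801**2 - 5296/123*1801)) + (315310 - 104119) = (-748415 + (2552/615 - 10*3243601 - 9538096/123)) + 211191 = (-748415 + (2552/615 - 32436010 - 9538096/123)) + 211191 = (-748415 - 6665278026/205) + 211191 = -6818703101/205 + 211191 = -6775408946/205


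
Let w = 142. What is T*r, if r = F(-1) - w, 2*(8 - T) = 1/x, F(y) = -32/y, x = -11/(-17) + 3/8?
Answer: -114840/139 ≈ -826.19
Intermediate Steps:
x = 139/136 (x = -11*(-1/17) + 3*(⅛) = 11/17 + 3/8 = 139/136 ≈ 1.0221)
T = 1044/139 (T = 8 - 1/(2*139/136) = 8 - ½*136/139 = 8 - 68/139 = 1044/139 ≈ 7.5108)
r = -110 (r = -32/(-1) - 1*142 = -32*(-1) - 142 = 32 - 142 = -110)
T*r = (1044/139)*(-110) = -114840/139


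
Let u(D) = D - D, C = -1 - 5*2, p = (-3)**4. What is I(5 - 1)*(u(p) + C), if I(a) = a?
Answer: -44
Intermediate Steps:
p = 81
C = -11 (C = -1 - 10 = -11)
u(D) = 0
I(5 - 1)*(u(p) + C) = (5 - 1)*(0 - 11) = 4*(-11) = -44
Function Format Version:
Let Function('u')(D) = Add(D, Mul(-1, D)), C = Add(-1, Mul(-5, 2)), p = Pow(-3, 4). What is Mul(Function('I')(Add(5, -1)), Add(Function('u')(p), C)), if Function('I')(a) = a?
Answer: -44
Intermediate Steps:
p = 81
C = -11 (C = Add(-1, -10) = -11)
Function('u')(D) = 0
Mul(Function('I')(Add(5, -1)), Add(Function('u')(p), C)) = Mul(Add(5, -1), Add(0, -11)) = Mul(4, -11) = -44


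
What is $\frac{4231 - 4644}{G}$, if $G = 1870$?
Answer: $- \frac{413}{1870} \approx -0.22086$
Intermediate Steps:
$\frac{4231 - 4644}{G} = \frac{4231 - 4644}{1870} = \left(-413\right) \frac{1}{1870} = - \frac{413}{1870}$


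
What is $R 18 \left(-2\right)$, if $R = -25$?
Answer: $900$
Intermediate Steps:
$R 18 \left(-2\right) = \left(-25\right) 18 \left(-2\right) = \left(-450\right) \left(-2\right) = 900$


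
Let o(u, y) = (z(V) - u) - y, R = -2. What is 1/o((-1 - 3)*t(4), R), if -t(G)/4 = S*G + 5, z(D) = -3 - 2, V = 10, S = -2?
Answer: 1/45 ≈ 0.022222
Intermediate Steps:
z(D) = -5
t(G) = -20 + 8*G (t(G) = -4*(-2*G + 5) = -4*(5 - 2*G) = -20 + 8*G)
o(u, y) = -5 - u - y (o(u, y) = (-5 - u) - y = -5 - u - y)
1/o((-1 - 3)*t(4), R) = 1/(-5 - (-1 - 3)*(-20 + 8*4) - 1*(-2)) = 1/(-5 - (-4)*(-20 + 32) + 2) = 1/(-5 - (-4)*12 + 2) = 1/(-5 - 1*(-48) + 2) = 1/(-5 + 48 + 2) = 1/45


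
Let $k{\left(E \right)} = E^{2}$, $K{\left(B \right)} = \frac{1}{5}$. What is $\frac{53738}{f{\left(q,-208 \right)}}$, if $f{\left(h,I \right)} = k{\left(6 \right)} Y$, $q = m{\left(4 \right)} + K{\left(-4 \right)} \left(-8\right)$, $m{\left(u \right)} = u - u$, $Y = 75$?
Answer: $\frac{26869}{1350} \approx 19.903$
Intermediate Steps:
$K{\left(B \right)} = \frac{1}{5}$
$m{\left(u \right)} = 0$
$q = - \frac{8}{5}$ ($q = 0 + \frac{1}{5} \left(-8\right) = 0 - \frac{8}{5} = - \frac{8}{5} \approx -1.6$)
$f{\left(h,I \right)} = 2700$ ($f{\left(h,I \right)} = 6^{2} \cdot 75 = 36 \cdot 75 = 2700$)
$\frac{53738}{f{\left(q,-208 \right)}} = \frac{53738}{2700} = 53738 \cdot \frac{1}{2700} = \frac{26869}{1350}$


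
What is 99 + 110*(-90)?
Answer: -9801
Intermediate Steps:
99 + 110*(-90) = 99 - 9900 = -9801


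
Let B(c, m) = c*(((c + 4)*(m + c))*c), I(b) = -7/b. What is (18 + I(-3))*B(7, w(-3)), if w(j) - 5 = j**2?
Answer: 230153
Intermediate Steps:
w(j) = 5 + j**2
B(c, m) = c**2*(4 + c)*(c + m) (B(c, m) = c*(((4 + c)*(c + m))*c) = c*(c*(4 + c)*(c + m)) = c**2*(4 + c)*(c + m))
(18 + I(-3))*B(7, w(-3)) = (18 - 7/(-3))*(7**2*(7**2 + 4*7 + 4*(5 + (-3)**2) + 7*(5 + (-3)**2))) = (18 - 7*(-1/3))*(49*(49 + 28 + 4*(5 + 9) + 7*(5 + 9))) = (18 + 7/3)*(49*(49 + 28 + 4*14 + 7*14)) = 61*(49*(49 + 28 + 56 + 98))/3 = 61*(49*231)/3 = (61/3)*11319 = 230153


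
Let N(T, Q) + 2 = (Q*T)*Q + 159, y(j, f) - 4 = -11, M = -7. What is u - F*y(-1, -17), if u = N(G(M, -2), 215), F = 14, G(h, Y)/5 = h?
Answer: -1617620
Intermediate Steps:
G(h, Y) = 5*h
y(j, f) = -7 (y(j, f) = 4 - 11 = -7)
N(T, Q) = 157 + T*Q² (N(T, Q) = -2 + ((Q*T)*Q + 159) = -2 + (T*Q² + 159) = -2 + (159 + T*Q²) = 157 + T*Q²)
u = -1617718 (u = 157 + (5*(-7))*215² = 157 - 35*46225 = 157 - 1617875 = -1617718)
u - F*y(-1, -17) = -1617718 - 14*(-7) = -1617718 - 1*(-98) = -1617718 + 98 = -1617620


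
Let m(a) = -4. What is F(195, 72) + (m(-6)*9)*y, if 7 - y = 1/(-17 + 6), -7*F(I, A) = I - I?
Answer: -2808/11 ≈ -255.27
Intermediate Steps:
F(I, A) = 0 (F(I, A) = -(I - I)/7 = -⅐*0 = 0)
y = 78/11 (y = 7 - 1/(-17 + 6) = 7 - 1/(-11) = 7 - 1*(-1/11) = 7 + 1/11 = 78/11 ≈ 7.0909)
F(195, 72) + (m(-6)*9)*y = 0 - 4*9*(78/11) = 0 - 36*78/11 = 0 - 2808/11 = -2808/11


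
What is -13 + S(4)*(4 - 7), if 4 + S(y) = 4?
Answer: -13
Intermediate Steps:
S(y) = 0 (S(y) = -4 + 4 = 0)
-13 + S(4)*(4 - 7) = -13 + 0*(4 - 7) = -13 + 0*(-3) = -13 + 0 = -13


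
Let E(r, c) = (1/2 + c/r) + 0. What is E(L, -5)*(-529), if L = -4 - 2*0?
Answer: -3703/4 ≈ -925.75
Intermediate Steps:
L = -4 (L = -4 + 0 = -4)
E(r, c) = ½ + c/r (E(r, c) = (1*(½) + c/r) + 0 = (½ + c/r) + 0 = ½ + c/r)
E(L, -5)*(-529) = ((-5 + (½)*(-4))/(-4))*(-529) = -(-5 - 2)/4*(-529) = -¼*(-7)*(-529) = (7/4)*(-529) = -3703/4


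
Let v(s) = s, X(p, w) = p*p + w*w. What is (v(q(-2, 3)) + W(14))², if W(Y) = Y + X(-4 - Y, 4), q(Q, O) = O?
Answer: 127449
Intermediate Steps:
X(p, w) = p² + w²
W(Y) = 16 + Y + (-4 - Y)² (W(Y) = Y + ((-4 - Y)² + 4²) = Y + ((-4 - Y)² + 16) = Y + (16 + (-4 - Y)²) = 16 + Y + (-4 - Y)²)
(v(q(-2, 3)) + W(14))² = (3 + (16 + 14 + (4 + 14)²))² = (3 + (16 + 14 + 18²))² = (3 + (16 + 14 + 324))² = (3 + 354)² = 357² = 127449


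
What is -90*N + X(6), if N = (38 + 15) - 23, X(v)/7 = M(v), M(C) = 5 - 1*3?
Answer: -2686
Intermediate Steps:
M(C) = 2 (M(C) = 5 - 3 = 2)
X(v) = 14 (X(v) = 7*2 = 14)
N = 30 (N = 53 - 23 = 30)
-90*N + X(6) = -90*30 + 14 = -2700 + 14 = -2686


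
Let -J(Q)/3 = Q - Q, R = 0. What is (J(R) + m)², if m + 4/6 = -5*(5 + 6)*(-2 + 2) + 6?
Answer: 256/9 ≈ 28.444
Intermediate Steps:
J(Q) = 0 (J(Q) = -3*(Q - Q) = -3*0 = 0)
m = 16/3 (m = -⅔ + (-5*(5 + 6)*(-2 + 2) + 6) = -⅔ + (-55*0 + 6) = -⅔ + (-5*0 + 6) = -⅔ + (0 + 6) = -⅔ + 6 = 16/3 ≈ 5.3333)
(J(R) + m)² = (0 + 16/3)² = (16/3)² = 256/9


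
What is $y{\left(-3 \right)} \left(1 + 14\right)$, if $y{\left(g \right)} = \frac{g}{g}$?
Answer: $15$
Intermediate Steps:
$y{\left(g \right)} = 1$
$y{\left(-3 \right)} \left(1 + 14\right) = 1 \left(1 + 14\right) = 1 \cdot 15 = 15$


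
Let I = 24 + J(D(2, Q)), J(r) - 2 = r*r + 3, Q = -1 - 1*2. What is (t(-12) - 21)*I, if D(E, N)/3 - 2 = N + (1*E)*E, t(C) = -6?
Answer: -2970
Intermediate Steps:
Q = -3 (Q = -1 - 2 = -3)
D(E, N) = 6 + 3*N + 3*E² (D(E, N) = 6 + 3*(N + (1*E)*E) = 6 + 3*(N + E*E) = 6 + 3*(N + E²) = 6 + (3*N + 3*E²) = 6 + 3*N + 3*E²)
J(r) = 5 + r² (J(r) = 2 + (r*r + 3) = 2 + (r² + 3) = 2 + (3 + r²) = 5 + r²)
I = 110 (I = 24 + (5 + (6 + 3*(-3) + 3*2²)²) = 24 + (5 + (6 - 9 + 3*4)²) = 24 + (5 + (6 - 9 + 12)²) = 24 + (5 + 9²) = 24 + (5 + 81) = 24 + 86 = 110)
(t(-12) - 21)*I = (-6 - 21)*110 = -27*110 = -2970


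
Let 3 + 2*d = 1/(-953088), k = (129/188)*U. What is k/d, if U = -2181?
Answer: 134075177856/134385455 ≈ 997.69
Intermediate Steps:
k = -281349/188 (k = (129/188)*(-2181) = -281349/188 ≈ -1496.5)
d = -2859265/1906176 (d = -3/2 + (1/2)/(-953088) = -3/2 + (1/2)*(-1/953088) = -3/2 - 1/1906176 = -2859265/1906176 ≈ -1.5000)
k/d = -281349/(188*(-2859265/1906176)) = -281349/188*(-1906176/2859265) = 134075177856/134385455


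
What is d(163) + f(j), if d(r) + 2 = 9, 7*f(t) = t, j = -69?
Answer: -20/7 ≈ -2.8571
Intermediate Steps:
f(t) = t/7
d(r) = 7 (d(r) = -2 + 9 = 7)
d(163) + f(j) = 7 + (1/7)*(-69) = 7 - 69/7 = -20/7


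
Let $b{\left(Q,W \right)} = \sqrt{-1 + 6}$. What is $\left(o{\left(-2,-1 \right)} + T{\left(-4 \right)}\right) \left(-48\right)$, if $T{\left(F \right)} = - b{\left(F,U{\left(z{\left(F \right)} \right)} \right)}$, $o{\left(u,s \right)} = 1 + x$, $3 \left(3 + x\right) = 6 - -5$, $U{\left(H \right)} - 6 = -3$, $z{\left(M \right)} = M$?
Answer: $-80 + 48 \sqrt{5} \approx 27.331$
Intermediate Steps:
$U{\left(H \right)} = 3$ ($U{\left(H \right)} = 6 - 3 = 3$)
$x = \frac{2}{3}$ ($x = -3 + \frac{6 - -5}{3} = -3 + \frac{6 + 5}{3} = -3 + \frac{1}{3} \cdot 11 = -3 + \frac{11}{3} = \frac{2}{3} \approx 0.66667$)
$b{\left(Q,W \right)} = \sqrt{5}$
$o{\left(u,s \right)} = \frac{5}{3}$ ($o{\left(u,s \right)} = 1 + \frac{2}{3} = \frac{5}{3}$)
$T{\left(F \right)} = - \sqrt{5}$
$\left(o{\left(-2,-1 \right)} + T{\left(-4 \right)}\right) \left(-48\right) = \left(\frac{5}{3} - \sqrt{5}\right) \left(-48\right) = -80 + 48 \sqrt{5}$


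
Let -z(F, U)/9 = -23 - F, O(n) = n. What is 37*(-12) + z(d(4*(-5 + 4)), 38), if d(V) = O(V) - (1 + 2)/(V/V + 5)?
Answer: -555/2 ≈ -277.50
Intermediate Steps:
d(V) = -½ + V (d(V) = V - (1 + 2)/(V/V + 5) = V - 3/(1 + 5) = V - 3/6 = V - 1*½ = V - ½ = -½ + V)
z(F, U) = 207 + 9*F (z(F, U) = -9*(-23 - F) = 207 + 9*F)
37*(-12) + z(d(4*(-5 + 4)), 38) = 37*(-12) + (207 + 9*(-½ + 4*(-5 + 4))) = -444 + (207 + 9*(-½ + 4*(-1))) = -444 + (207 + 9*(-½ - 4)) = -444 + (207 + 9*(-9/2)) = -444 + (207 - 81/2) = -444 + 333/2 = -555/2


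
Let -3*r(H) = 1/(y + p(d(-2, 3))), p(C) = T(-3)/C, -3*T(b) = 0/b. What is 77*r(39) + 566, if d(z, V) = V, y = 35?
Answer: 8479/15 ≈ 565.27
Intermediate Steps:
T(b) = 0 (T(b) = -0/b = -⅓*0 = 0)
p(C) = 0 (p(C) = 0/C = 0)
r(H) = -1/105 (r(H) = -1/(3*(35 + 0)) = -⅓/35 = -⅓*1/35 = -1/105)
77*r(39) + 566 = 77*(-1/105) + 566 = -11/15 + 566 = 8479/15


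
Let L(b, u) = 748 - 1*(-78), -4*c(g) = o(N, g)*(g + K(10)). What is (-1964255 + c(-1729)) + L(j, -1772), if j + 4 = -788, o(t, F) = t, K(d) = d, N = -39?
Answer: -7920757/4 ≈ -1.9802e+6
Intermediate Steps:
c(g) = 195/2 + 39*g/4 (c(g) = -(-39)*(g + 10)/4 = -(-39)*(10 + g)/4 = -(-390 - 39*g)/4 = 195/2 + 39*g/4)
j = -792 (j = -4 - 788 = -792)
L(b, u) = 826 (L(b, u) = 748 + 78 = 826)
(-1964255 + c(-1729)) + L(j, -1772) = (-1964255 + (195/2 + (39/4)*(-1729))) + 826 = (-1964255 + (195/2 - 67431/4)) + 826 = (-1964255 - 67041/4) + 826 = -7924061/4 + 826 = -7920757/4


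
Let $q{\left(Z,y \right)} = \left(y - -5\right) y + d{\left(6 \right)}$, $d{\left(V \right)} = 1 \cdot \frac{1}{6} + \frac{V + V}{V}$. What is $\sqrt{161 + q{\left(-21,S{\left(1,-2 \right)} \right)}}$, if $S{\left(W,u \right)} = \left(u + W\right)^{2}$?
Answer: $\frac{\sqrt{6090}}{6} \approx 13.006$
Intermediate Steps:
$d{\left(V \right)} = \frac{13}{6}$ ($d{\left(V \right)} = 1 \cdot \frac{1}{6} + \frac{2 V}{V} = \frac{1}{6} + 2 = \frac{13}{6}$)
$S{\left(W,u \right)} = \left(W + u\right)^{2}$
$q{\left(Z,y \right)} = \frac{13}{6} + y \left(5 + y\right)$ ($q{\left(Z,y \right)} = \left(y - -5\right) y + \frac{13}{6} = \left(y + 5\right) y + \frac{13}{6} = \left(5 + y\right) y + \frac{13}{6} = y \left(5 + y\right) + \frac{13}{6} = \frac{13}{6} + y \left(5 + y\right)$)
$\sqrt{161 + q{\left(-21,S{\left(1,-2 \right)} \right)}} = \sqrt{161 + \left(\frac{13}{6} + \left(\left(1 - 2\right)^{2}\right)^{2} + 5 \left(1 - 2\right)^{2}\right)} = \sqrt{161 + \left(\frac{13}{6} + \left(\left(-1\right)^{2}\right)^{2} + 5 \left(-1\right)^{2}\right)} = \sqrt{161 + \left(\frac{13}{6} + 1^{2} + 5 \cdot 1\right)} = \sqrt{161 + \left(\frac{13}{6} + 1 + 5\right)} = \sqrt{161 + \frac{49}{6}} = \sqrt{\frac{1015}{6}} = \frac{\sqrt{6090}}{6}$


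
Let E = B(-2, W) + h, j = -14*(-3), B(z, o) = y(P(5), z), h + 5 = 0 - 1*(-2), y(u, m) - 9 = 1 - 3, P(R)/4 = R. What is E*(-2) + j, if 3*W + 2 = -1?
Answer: 34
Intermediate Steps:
P(R) = 4*R
y(u, m) = 7 (y(u, m) = 9 + (1 - 3) = 9 - 2 = 7)
h = -3 (h = -5 + (0 - 1*(-2)) = -5 + (0 + 2) = -5 + 2 = -3)
W = -1 (W = -⅔ + (⅓)*(-1) = -⅔ - ⅓ = -1)
B(z, o) = 7
j = 42
E = 4 (E = 7 - 3 = 4)
E*(-2) + j = 4*(-2) + 42 = -8 + 42 = 34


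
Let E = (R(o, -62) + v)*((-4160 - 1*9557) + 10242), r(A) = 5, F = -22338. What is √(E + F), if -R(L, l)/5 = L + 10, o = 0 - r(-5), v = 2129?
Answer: I*√7333738 ≈ 2708.1*I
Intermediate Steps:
o = -5 (o = 0 - 1*5 = 0 - 5 = -5)
R(L, l) = -50 - 5*L (R(L, l) = -5*(L + 10) = -5*(10 + L) = -50 - 5*L)
E = -7311400 (E = ((-50 - 5*(-5)) + 2129)*((-4160 - 1*9557) + 10242) = ((-50 + 25) + 2129)*((-4160 - 9557) + 10242) = (-25 + 2129)*(-13717 + 10242) = 2104*(-3475) = -7311400)
√(E + F) = √(-7311400 - 22338) = √(-7333738) = I*√7333738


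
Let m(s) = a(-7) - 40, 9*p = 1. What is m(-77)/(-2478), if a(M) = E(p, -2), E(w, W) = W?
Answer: 1/59 ≈ 0.016949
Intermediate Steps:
p = ⅑ (p = (⅑)*1 = ⅑ ≈ 0.11111)
a(M) = -2
m(s) = -42 (m(s) = -2 - 40 = -42)
m(-77)/(-2478) = -42/(-2478) = -42*(-1/2478) = 1/59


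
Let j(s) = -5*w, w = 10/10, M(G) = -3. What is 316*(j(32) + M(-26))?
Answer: -2528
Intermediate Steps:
w = 1 (w = 10*(1/10) = 1)
j(s) = -5 (j(s) = -5*1 = -5)
316*(j(32) + M(-26)) = 316*(-5 - 3) = 316*(-8) = -2528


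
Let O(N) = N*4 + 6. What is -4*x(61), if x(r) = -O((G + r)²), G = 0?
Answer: 59560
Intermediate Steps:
O(N) = 6 + 4*N (O(N) = 4*N + 6 = 6 + 4*N)
x(r) = -6 - 4*r² (x(r) = -(6 + 4*(0 + r)²) = -(6 + 4*r²) = -6 - 4*r²)
-4*x(61) = -4*(-6 - 4*61²) = -4*(-6 - 4*3721) = -4*(-6 - 14884) = -4*(-14890) = 59560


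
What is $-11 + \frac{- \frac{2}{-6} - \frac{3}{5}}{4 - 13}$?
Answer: $- \frac{1481}{135} \approx -10.97$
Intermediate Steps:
$-11 + \frac{- \frac{2}{-6} - \frac{3}{5}}{4 - 13} = -11 + \frac{\left(-2\right) \left(- \frac{1}{6}\right) - \frac{3}{5}}{-9} = -11 + \left(\frac{1}{3} - \frac{3}{5}\right) \left(- \frac{1}{9}\right) = -11 - - \frac{4}{135} = -11 + \frac{4}{135} = - \frac{1481}{135}$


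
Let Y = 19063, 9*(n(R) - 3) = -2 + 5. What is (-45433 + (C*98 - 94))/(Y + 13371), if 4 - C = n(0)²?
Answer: -416015/291906 ≈ -1.4252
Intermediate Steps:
n(R) = 10/3 (n(R) = 3 + (-2 + 5)/9 = 3 + (⅑)*3 = 3 + ⅓ = 10/3)
C = -64/9 (C = 4 - (10/3)² = 4 - 1*100/9 = 4 - 100/9 = -64/9 ≈ -7.1111)
(-45433 + (C*98 - 94))/(Y + 13371) = (-45433 + (-64/9*98 - 94))/(19063 + 13371) = (-45433 + (-6272/9 - 94))/32434 = (-45433 - 7118/9)*(1/32434) = -416015/9*1/32434 = -416015/291906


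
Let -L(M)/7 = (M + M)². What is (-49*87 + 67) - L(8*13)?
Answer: 298652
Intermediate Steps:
L(M) = -28*M² (L(M) = -7*(M + M)² = -7*4*M² = -28*M²)
(-49*87 + 67) - L(8*13) = (-49*87 + 67) - (-28)*(8*13)² = (-4263 + 67) - (-28)*104² = -4196 - (-28)*10816 = -4196 - 1*(-302848) = -4196 + 302848 = 298652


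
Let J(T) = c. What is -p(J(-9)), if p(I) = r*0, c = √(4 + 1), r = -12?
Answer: 0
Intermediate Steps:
c = √5 ≈ 2.2361
J(T) = √5
p(I) = 0 (p(I) = -12*0 = 0)
-p(J(-9)) = -1*0 = 0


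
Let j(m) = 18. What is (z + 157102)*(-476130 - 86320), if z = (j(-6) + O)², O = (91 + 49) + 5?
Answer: -103305753950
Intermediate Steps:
O = 145 (O = 140 + 5 = 145)
z = 26569 (z = (18 + 145)² = 163² = 26569)
(z + 157102)*(-476130 - 86320) = (26569 + 157102)*(-476130 - 86320) = 183671*(-562450) = -103305753950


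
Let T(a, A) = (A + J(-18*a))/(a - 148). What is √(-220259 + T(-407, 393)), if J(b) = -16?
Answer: 1001*I*√67710/555 ≈ 469.32*I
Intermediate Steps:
T(a, A) = (-16 + A)/(-148 + a) (T(a, A) = (A - 16)/(a - 148) = (-16 + A)/(-148 + a))
√(-220259 + T(-407, 393)) = √(-220259 + (-16 + 393)/(-148 - 407)) = √(-220259 + 377/(-555)) = √(-220259 - 1/555*377) = √(-220259 - 377/555) = √(-122244122/555) = 1001*I*√67710/555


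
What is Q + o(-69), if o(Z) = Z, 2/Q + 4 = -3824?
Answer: -132067/1914 ≈ -69.000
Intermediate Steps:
Q = -1/1914 (Q = 2/(-4 - 3824) = 2/(-3828) = 2*(-1/3828) = -1/1914 ≈ -0.00052247)
Q + o(-69) = -1/1914 - 69 = -132067/1914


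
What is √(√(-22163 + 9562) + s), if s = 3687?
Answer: √(3687 + I*√12601) ≈ 60.728 + 0.9242*I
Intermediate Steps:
√(√(-22163 + 9562) + s) = √(√(-22163 + 9562) + 3687) = √(√(-12601) + 3687) = √(I*√12601 + 3687) = √(3687 + I*√12601)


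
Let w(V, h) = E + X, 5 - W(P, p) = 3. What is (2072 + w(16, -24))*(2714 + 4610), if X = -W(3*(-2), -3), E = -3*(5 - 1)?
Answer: 15072792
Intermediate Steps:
W(P, p) = 2 (W(P, p) = 5 - 1*3 = 5 - 3 = 2)
E = -12 (E = -3*4 = -12)
X = -2 (X = -1*2 = -2)
w(V, h) = -14 (w(V, h) = -12 - 2 = -14)
(2072 + w(16, -24))*(2714 + 4610) = (2072 - 14)*(2714 + 4610) = 2058*7324 = 15072792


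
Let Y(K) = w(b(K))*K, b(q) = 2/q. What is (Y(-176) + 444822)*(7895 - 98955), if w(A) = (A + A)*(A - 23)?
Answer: -445468206270/11 ≈ -4.0497e+10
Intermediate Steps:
w(A) = 2*A*(-23 + A) (w(A) = (2*A)*(-23 + A) = 2*A*(-23 + A))
Y(K) = -92 + 8/K (Y(K) = (2*(2/K)*(-23 + 2/K))*K = (4*(-23 + 2/K)/K)*K = -92 + 8/K)
(Y(-176) + 444822)*(7895 - 98955) = ((-92 + 8/(-176)) + 444822)*(7895 - 98955) = ((-92 + 8*(-1/176)) + 444822)*(-91060) = ((-92 - 1/22) + 444822)*(-91060) = (-2025/22 + 444822)*(-91060) = (9784059/22)*(-91060) = -445468206270/11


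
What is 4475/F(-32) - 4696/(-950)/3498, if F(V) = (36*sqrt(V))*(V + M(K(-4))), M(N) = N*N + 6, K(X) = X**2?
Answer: 1174/830775 - 895*I*sqrt(2)/13248 ≈ 0.0014131 - 0.095541*I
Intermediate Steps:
M(N) = 6 + N**2 (M(N) = N**2 + 6 = 6 + N**2)
F(V) = 36*sqrt(V)*(262 + V) (F(V) = (36*sqrt(V))*(V + (6 + ((-4)**2)**2)) = (36*sqrt(V))*(V + (6 + 16**2)) = (36*sqrt(V))*(V + (6 + 256)) = (36*sqrt(V))*(V + 262) = (36*sqrt(V))*(262 + V) = 36*sqrt(V)*(262 + V))
4475/F(-32) - 4696/(-950)/3498 = 4475/((36*sqrt(-32)*(262 - 32))) - 4696/(-950)/3498 = 4475/((36*(4*I*sqrt(2))*230)) - 4696*(-1/950)*(1/3498) = 4475/((33120*I*sqrt(2))) + (2348/475)*(1/3498) = 4475*(-I*sqrt(2)/66240) + 1174/830775 = -895*I*sqrt(2)/13248 + 1174/830775 = 1174/830775 - 895*I*sqrt(2)/13248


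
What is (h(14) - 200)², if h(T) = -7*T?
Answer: 88804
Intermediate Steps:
(h(14) - 200)² = (-7*14 - 200)² = (-98 - 200)² = (-298)² = 88804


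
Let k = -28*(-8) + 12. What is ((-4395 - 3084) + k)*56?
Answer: -405608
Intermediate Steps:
k = 236 (k = 224 + 12 = 236)
((-4395 - 3084) + k)*56 = ((-4395 - 3084) + 236)*56 = (-7479 + 236)*56 = -7243*56 = -405608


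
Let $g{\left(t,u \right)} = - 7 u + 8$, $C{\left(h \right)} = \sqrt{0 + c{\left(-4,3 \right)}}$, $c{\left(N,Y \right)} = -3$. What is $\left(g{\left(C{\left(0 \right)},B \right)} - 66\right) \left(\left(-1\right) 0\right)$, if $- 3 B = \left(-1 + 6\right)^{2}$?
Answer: $0$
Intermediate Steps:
$C{\left(h \right)} = i \sqrt{3}$ ($C{\left(h \right)} = \sqrt{0 - 3} = \sqrt{-3} = i \sqrt{3}$)
$B = - \frac{25}{3}$ ($B = - \frac{\left(-1 + 6\right)^{2}}{3} = - \frac{5^{2}}{3} = \left(- \frac{1}{3}\right) 25 = - \frac{25}{3} \approx -8.3333$)
$g{\left(t,u \right)} = 8 - 7 u$
$\left(g{\left(C{\left(0 \right)},B \right)} - 66\right) \left(\left(-1\right) 0\right) = \left(\left(8 - - \frac{175}{3}\right) - 66\right) \left(\left(-1\right) 0\right) = \left(\left(8 + \frac{175}{3}\right) - 66\right) 0 = \left(\frac{199}{3} - 66\right) 0 = \frac{1}{3} \cdot 0 = 0$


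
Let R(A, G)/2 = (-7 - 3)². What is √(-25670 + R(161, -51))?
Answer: 3*I*√2830 ≈ 159.59*I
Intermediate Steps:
R(A, G) = 200 (R(A, G) = 2*(-7 - 3)² = 2*(-10)² = 2*100 = 200)
√(-25670 + R(161, -51)) = √(-25670 + 200) = √(-25470) = 3*I*√2830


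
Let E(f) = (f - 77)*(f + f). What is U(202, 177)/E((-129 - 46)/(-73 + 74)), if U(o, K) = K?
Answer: 59/29400 ≈ 0.0020068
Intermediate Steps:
E(f) = 2*f*(-77 + f) (E(f) = (-77 + f)*(2*f) = 2*f*(-77 + f))
U(202, 177)/E((-129 - 46)/(-73 + 74)) = 177/((2*((-129 - 46)/(-73 + 74))*(-77 + (-129 - 46)/(-73 + 74)))) = 177/((2*(-175/1)*(-77 - 175/1))) = 177/((2*(-175*1)*(-77 - 175*1))) = 177/((2*(-175)*(-77 - 175))) = 177/((2*(-175)*(-252))) = 177/88200 = 177*(1/88200) = 59/29400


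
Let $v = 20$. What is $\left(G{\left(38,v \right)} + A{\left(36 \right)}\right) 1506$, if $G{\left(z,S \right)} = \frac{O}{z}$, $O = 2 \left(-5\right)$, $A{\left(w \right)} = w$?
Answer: $\frac{1022574}{19} \approx 53820.0$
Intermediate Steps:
$O = -10$
$G{\left(z,S \right)} = - \frac{10}{z}$
$\left(G{\left(38,v \right)} + A{\left(36 \right)}\right) 1506 = \left(- \frac{10}{38} + 36\right) 1506 = \left(\left(-10\right) \frac{1}{38} + 36\right) 1506 = \left(- \frac{5}{19} + 36\right) 1506 = \frac{679}{19} \cdot 1506 = \frac{1022574}{19}$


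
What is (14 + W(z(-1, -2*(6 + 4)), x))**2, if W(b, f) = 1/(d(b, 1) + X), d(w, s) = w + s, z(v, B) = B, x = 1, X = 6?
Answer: 32761/169 ≈ 193.85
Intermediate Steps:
d(w, s) = s + w
W(b, f) = 1/(7 + b) (W(b, f) = 1/((1 + b) + 6) = 1/(7 + b))
(14 + W(z(-1, -2*(6 + 4)), x))**2 = (14 + 1/(7 - 2*(6 + 4)))**2 = (14 + 1/(7 - 2*10))**2 = (14 + 1/(7 - 20))**2 = (14 + 1/(-13))**2 = (14 - 1/13)**2 = (181/13)**2 = 32761/169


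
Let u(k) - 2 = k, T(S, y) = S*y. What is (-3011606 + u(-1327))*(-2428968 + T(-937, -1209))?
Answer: 3905165321685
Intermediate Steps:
u(k) = 2 + k
(-3011606 + u(-1327))*(-2428968 + T(-937, -1209)) = (-3011606 + (2 - 1327))*(-2428968 - 937*(-1209)) = (-3011606 - 1325)*(-2428968 + 1132833) = -3012931*(-1296135) = 3905165321685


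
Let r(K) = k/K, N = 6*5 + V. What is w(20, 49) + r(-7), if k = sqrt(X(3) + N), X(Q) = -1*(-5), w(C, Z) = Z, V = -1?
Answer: 49 - sqrt(34)/7 ≈ 48.167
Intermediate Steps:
X(Q) = 5
N = 29 (N = 6*5 - 1 = 30 - 1 = 29)
k = sqrt(34) (k = sqrt(5 + 29) = sqrt(34) ≈ 5.8309)
r(K) = sqrt(34)/K
w(20, 49) + r(-7) = 49 + sqrt(34)/(-7) = 49 + sqrt(34)*(-1/7) = 49 - sqrt(34)/7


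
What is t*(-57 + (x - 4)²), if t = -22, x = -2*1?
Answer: 462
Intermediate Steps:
x = -2
t*(-57 + (x - 4)²) = -22*(-57 + (-2 - 4)²) = -22*(-57 + (-6)²) = -22*(-57 + 36) = -22*(-21) = 462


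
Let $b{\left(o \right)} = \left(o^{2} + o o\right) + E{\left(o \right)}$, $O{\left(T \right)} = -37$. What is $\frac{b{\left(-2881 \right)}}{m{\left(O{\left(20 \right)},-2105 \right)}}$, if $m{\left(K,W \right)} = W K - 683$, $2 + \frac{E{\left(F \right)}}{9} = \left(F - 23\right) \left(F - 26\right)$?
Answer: $\frac{46288828}{38601} \approx 1199.2$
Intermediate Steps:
$E{\left(F \right)} = -18 + 9 \left(-26 + F\right) \left(-23 + F\right)$ ($E{\left(F \right)} = -18 + 9 \left(F - 23\right) \left(F - 26\right) = -18 + 9 \left(-23 + F\right) \left(-26 + F\right) = -18 + 9 \left(-26 + F\right) \left(-23 + F\right)$)
$m{\left(K,W \right)} = -683 + K W$ ($m{\left(K,W \right)} = K W - 683 = -683 + K W$)
$b{\left(o \right)} = 5364 - 441 o + 11 o^{2}$ ($b{\left(o \right)} = \left(o^{2} + o o\right) + \left(5364 - 441 o + 9 o^{2}\right) = \left(o^{2} + o^{2}\right) + \left(5364 - 441 o + 9 o^{2}\right) = 2 o^{2} + \left(5364 - 441 o + 9 o^{2}\right) = 5364 - 441 o + 11 o^{2}$)
$\frac{b{\left(-2881 \right)}}{m{\left(O{\left(20 \right)},-2105 \right)}} = \frac{5364 - -1270521 + 11 \left(-2881\right)^{2}}{-683 - -77885} = \frac{5364 + 1270521 + 11 \cdot 8300161}{-683 + 77885} = \frac{5364 + 1270521 + 91301771}{77202} = 92577656 \cdot \frac{1}{77202} = \frac{46288828}{38601}$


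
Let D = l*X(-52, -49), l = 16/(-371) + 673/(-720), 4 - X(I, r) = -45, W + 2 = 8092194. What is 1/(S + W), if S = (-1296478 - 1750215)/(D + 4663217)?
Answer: 177946532299/1439977388835904528 ≈ 1.2358e-7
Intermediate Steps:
W = 8092192 (W = -2 + 8092194 = 8092192)
X(I, r) = 49 (X(I, r) = 4 - 1*(-45) = 4 + 45 = 49)
l = -261203/267120 (l = 16*(-1/371) + 673*(-1/720) = -16/371 - 673/720 = -261203/267120 ≈ -0.97785)
D = -1828421/38160 (D = -261203/267120*49 = -1828421/38160 ≈ -47.915)
S = -116261804880/177946532299 (S = (-1296478 - 1750215)/(-1828421/38160 + 4663217) = -3046693/177946532299/38160 = -3046693*38160/177946532299 = -116261804880/177946532299 ≈ -0.65335)
1/(S + W) = 1/(-116261804880/177946532299 + 8092192) = 1/(1439977388835904528/177946532299) = 177946532299/1439977388835904528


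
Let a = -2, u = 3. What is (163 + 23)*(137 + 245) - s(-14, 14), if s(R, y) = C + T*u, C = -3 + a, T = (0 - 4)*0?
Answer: 71057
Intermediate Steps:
T = 0 (T = -4*0 = 0)
C = -5 (C = -3 - 2 = -5)
s(R, y) = -5 (s(R, y) = -5 + 0*3 = -5 + 0 = -5)
(163 + 23)*(137 + 245) - s(-14, 14) = (163 + 23)*(137 + 245) - 1*(-5) = 186*382 + 5 = 71052 + 5 = 71057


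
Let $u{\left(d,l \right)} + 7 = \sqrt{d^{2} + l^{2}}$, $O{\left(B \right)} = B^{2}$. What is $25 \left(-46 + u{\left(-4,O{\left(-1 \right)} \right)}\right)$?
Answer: $-1325 + 25 \sqrt{17} \approx -1221.9$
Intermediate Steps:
$u{\left(d,l \right)} = -7 + \sqrt{d^{2} + l^{2}}$
$25 \left(-46 + u{\left(-4,O{\left(-1 \right)} \right)}\right) = 25 \left(-46 - \left(7 - \sqrt{\left(-4\right)^{2} + \left(\left(-1\right)^{2}\right)^{2}}\right)\right) = 25 \left(-46 - \left(7 - \sqrt{16 + 1^{2}}\right)\right) = 25 \left(-46 - \left(7 - \sqrt{16 + 1}\right)\right) = 25 \left(-46 - \left(7 - \sqrt{17}\right)\right) = 25 \left(-53 + \sqrt{17}\right) = -1325 + 25 \sqrt{17}$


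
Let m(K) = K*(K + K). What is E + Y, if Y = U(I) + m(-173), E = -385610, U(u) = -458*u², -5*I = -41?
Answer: -8913698/25 ≈ -3.5655e+5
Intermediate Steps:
I = 41/5 (I = -⅕*(-41) = 41/5 ≈ 8.2000)
m(K) = 2*K² (m(K) = K*(2*K) = 2*K²)
Y = 726552/25 (Y = -458*(41/5)² + 2*(-173)² = -458*1681/25 + 2*29929 = -769898/25 + 59858 = 726552/25 ≈ 29062.)
E + Y = -385610 + 726552/25 = -8913698/25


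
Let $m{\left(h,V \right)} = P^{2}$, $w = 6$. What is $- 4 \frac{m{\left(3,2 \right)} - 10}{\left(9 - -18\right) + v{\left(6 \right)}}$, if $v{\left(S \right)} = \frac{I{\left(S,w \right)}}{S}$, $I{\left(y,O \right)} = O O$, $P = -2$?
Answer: $\frac{8}{11} \approx 0.72727$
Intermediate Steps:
$I{\left(y,O \right)} = O^{2}$
$m{\left(h,V \right)} = 4$ ($m{\left(h,V \right)} = \left(-2\right)^{2} = 4$)
$v{\left(S \right)} = \frac{36}{S}$ ($v{\left(S \right)} = \frac{6^{2}}{S} = \frac{36}{S}$)
$- 4 \frac{m{\left(3,2 \right)} - 10}{\left(9 - -18\right) + v{\left(6 \right)}} = - 4 \frac{4 - 10}{\left(9 - -18\right) + \frac{36}{6}} = - 4 \left(- \frac{6}{\left(9 + 18\right) + 36 \cdot \frac{1}{6}}\right) = - 4 \left(- \frac{6}{27 + 6}\right) = - 4 \left(- \frac{6}{33}\right) = - 4 \left(\left(-6\right) \frac{1}{33}\right) = \left(-4\right) \left(- \frac{2}{11}\right) = \frac{8}{11}$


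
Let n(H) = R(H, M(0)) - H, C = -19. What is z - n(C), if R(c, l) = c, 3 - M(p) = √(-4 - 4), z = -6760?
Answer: -6760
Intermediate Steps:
M(p) = 3 - 2*I*√2 (M(p) = 3 - √(-4 - 4) = 3 - √(-8) = 3 - 2*I*√2)
n(H) = 0 (n(H) = H - H = 0)
z - n(C) = -6760 - 1*0 = -6760 + 0 = -6760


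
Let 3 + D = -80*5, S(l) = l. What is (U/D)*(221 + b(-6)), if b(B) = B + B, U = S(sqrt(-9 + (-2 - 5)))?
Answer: -836*I/403 ≈ -2.0744*I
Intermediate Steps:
U = 4*I (U = sqrt(-9 + (-2 - 5)) = sqrt(-9 - 7) = sqrt(-16) = 4*I ≈ 4.0*I)
b(B) = 2*B
D = -403 (D = -3 - 80*5 = -3 - 400 = -403)
(U/D)*(221 + b(-6)) = ((4*I)/(-403))*(221 + 2*(-6)) = ((4*I)*(-1/403))*(221 - 12) = -4*I/403*209 = -836*I/403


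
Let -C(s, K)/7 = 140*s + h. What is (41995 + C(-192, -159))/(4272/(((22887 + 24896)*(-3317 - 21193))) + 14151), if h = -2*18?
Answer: 44973961426885/2762183996093 ≈ 16.282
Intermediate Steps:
h = -36
C(s, K) = 252 - 980*s (C(s, K) = -7*(140*s - 36) = -7*(-36 + 140*s) = 252 - 980*s)
(41995 + C(-192, -159))/(4272/(((22887 + 24896)*(-3317 - 21193))) + 14151) = (41995 + (252 - 980*(-192)))/(4272/(((22887 + 24896)*(-3317 - 21193))) + 14151) = (41995 + (252 + 188160))/(4272/((47783*(-24510))) + 14151) = (41995 + 188412)/(4272/(-1171161330) + 14151) = 230407/(4272*(-1/1171161330) + 14151) = 230407/(-712/195193555 + 14151) = 230407/(2762183996093/195193555) = 230407*(195193555/2762183996093) = 44973961426885/2762183996093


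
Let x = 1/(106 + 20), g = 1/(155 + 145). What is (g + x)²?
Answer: 5041/39690000 ≈ 0.00012701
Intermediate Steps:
g = 1/300 ≈ 0.0033333
x = 1/126 ≈ 0.0079365
(g + x)² = (1/300 + 1/126)² = (71/6300)² = 5041/39690000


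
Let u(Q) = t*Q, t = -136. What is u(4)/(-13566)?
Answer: 16/399 ≈ 0.040100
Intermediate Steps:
u(Q) = -136*Q
u(4)/(-13566) = -136*4/(-13566) = -544*(-1/13566) = 16/399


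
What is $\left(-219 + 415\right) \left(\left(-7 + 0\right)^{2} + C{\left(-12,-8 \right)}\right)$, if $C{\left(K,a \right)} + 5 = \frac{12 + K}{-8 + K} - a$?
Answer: $10192$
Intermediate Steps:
$C{\left(K,a \right)} = -5 - a + \frac{12 + K}{-8 + K}$ ($C{\left(K,a \right)} = -5 - \left(a - \frac{12 + K}{-8 + K}\right) = -5 - a + \frac{12 + K}{-8 + K}$)
$\left(-219 + 415\right) \left(\left(-7 + 0\right)^{2} + C{\left(-12,-8 \right)}\right) = \left(-219 + 415\right) \left(\left(-7 + 0\right)^{2} + \frac{52 - -48 + 8 \left(-8\right) - \left(-12\right) \left(-8\right)}{-8 - 12}\right) = 196 \left(\left(-7\right)^{2} + \frac{52 + 48 - 64 - 96}{-20}\right) = 196 \left(49 - -3\right) = 196 \left(49 + 3\right) = 196 \cdot 52 = 10192$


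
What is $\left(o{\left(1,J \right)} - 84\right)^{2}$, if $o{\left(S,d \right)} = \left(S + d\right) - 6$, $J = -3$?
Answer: $8464$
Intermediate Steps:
$o{\left(S,d \right)} = -6 + S + d$ ($o{\left(S,d \right)} = \left(S + d\right) - 6 = -6 + S + d$)
$\left(o{\left(1,J \right)} - 84\right)^{2} = \left(\left(-6 + 1 - 3\right) - 84\right)^{2} = \left(-8 - 84\right)^{2} = \left(-92\right)^{2} = 8464$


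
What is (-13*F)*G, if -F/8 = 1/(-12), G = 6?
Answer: -52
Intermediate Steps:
F = ⅔ (F = -8/(-12) = -8*(-1/12) = ⅔ ≈ 0.66667)
(-13*F)*G = -13*⅔*6 = -26/3*6 = -52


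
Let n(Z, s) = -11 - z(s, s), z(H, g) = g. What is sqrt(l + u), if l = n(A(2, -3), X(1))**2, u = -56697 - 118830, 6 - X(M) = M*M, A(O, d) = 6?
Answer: I*sqrt(175271) ≈ 418.65*I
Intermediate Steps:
X(M) = 6 - M**2 (X(M) = 6 - M*M = 6 - M**2)
u = -175527
n(Z, s) = -11 - s
l = 256 (l = (-11 - (6 - 1*1**2))**2 = (-11 - (6 - 1*1))**2 = (-11 - (6 - 1))**2 = (-11 - 1*5)**2 = (-11 - 5)**2 = (-16)**2 = 256)
sqrt(l + u) = sqrt(256 - 175527) = sqrt(-175271) = I*sqrt(175271)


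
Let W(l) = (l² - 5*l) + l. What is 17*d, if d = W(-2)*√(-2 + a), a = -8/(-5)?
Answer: 204*I*√10/5 ≈ 129.02*I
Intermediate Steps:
a = 8/5 (a = -8*(-⅕) = 8/5 ≈ 1.6000)
W(l) = l² - 4*l
d = 12*I*√10/5 (d = (-2*(-4 - 2))*√(-2 + 8/5) = (-2*(-6))*√(-⅖) = 12*(I*√10/5) = 12*I*√10/5 ≈ 7.5895*I)
17*d = 17*(12*I*√10/5) = 204*I*√10/5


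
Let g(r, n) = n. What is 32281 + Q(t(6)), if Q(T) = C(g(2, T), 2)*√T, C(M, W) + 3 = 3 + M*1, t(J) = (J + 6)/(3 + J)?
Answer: 32281 + 8*√3/9 ≈ 32283.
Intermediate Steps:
t(J) = (6 + J)/(3 + J)
C(M, W) = M (C(M, W) = -3 + (3 + M*1) = -3 + (3 + M) = M)
Q(T) = T^(3/2) (Q(T) = T*√T = T^(3/2))
32281 + Q(t(6)) = 32281 + ((6 + 6)/(3 + 6))^(3/2) = 32281 + (12/9)^(3/2) = 32281 + ((⅑)*12)^(3/2) = 32281 + (4/3)^(3/2) = 32281 + 8*√3/9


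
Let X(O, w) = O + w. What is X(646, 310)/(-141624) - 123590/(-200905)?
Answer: 865562249/1422648486 ≈ 0.60842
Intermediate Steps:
X(646, 310)/(-141624) - 123590/(-200905) = (646 + 310)/(-141624) - 123590/(-200905) = 956*(-1/141624) - 123590*(-1/200905) = -239/35406 + 24718/40181 = 865562249/1422648486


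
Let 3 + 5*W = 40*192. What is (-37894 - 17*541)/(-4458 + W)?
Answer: 78485/4871 ≈ 16.113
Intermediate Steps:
W = 7677/5 (W = -⅗ + (40*192)/5 = -⅗ + (⅕)*7680 = -⅗ + 1536 = 7677/5 ≈ 1535.4)
(-37894 - 17*541)/(-4458 + W) = (-37894 - 17*541)/(-4458 + 7677/5) = (-37894 - 9197)/(-14613/5) = -47091*(-5/14613) = 78485/4871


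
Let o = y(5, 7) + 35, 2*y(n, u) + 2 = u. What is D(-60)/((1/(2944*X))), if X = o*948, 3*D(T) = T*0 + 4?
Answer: 139545600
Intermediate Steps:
D(T) = 4/3 (D(T) = (T*0 + 4)/3 = (0 + 4)/3 = (⅓)*4 = 4/3)
y(n, u) = -1 + u/2
o = 75/2 (o = (-1 + (½)*7) + 35 = (-1 + 7/2) + 35 = 5/2 + 35 = 75/2 ≈ 37.500)
X = 35550 (X = (75/2)*948 = 35550)
D(-60)/((1/(2944*X))) = 4/(3*((1/(2944*35550)))) = 4/(3*(((1/2944)*(1/35550)))) = 4/(3*(1/104659200)) = (4/3)*104659200 = 139545600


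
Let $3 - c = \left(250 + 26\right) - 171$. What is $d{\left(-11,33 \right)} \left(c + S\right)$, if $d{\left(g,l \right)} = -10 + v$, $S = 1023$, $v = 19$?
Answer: $8289$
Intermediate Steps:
$c = -102$ ($c = 3 - \left(\left(250 + 26\right) - 171\right) = 3 - \left(276 - 171\right) = 3 - 105 = -102$)
$d{\left(g,l \right)} = 9$ ($d{\left(g,l \right)} = -10 + 19 = 9$)
$d{\left(-11,33 \right)} \left(c + S\right) = 9 \left(-102 + 1023\right) = 9 \cdot 921 = 8289$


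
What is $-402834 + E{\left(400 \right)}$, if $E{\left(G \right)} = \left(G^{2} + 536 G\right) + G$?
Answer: $-28034$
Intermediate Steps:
$E{\left(G \right)} = G^{2} + 537 G$
$-402834 + E{\left(400 \right)} = -402834 + 400 \left(537 + 400\right) = -402834 + 400 \cdot 937 = -402834 + 374800 = -28034$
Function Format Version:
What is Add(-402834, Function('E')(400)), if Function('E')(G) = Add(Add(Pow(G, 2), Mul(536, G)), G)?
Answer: -28034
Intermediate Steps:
Function('E')(G) = Add(Pow(G, 2), Mul(537, G))
Add(-402834, Function('E')(400)) = Add(-402834, Mul(400, Add(537, 400))) = Add(-402834, Mul(400, 937)) = Add(-402834, 374800) = -28034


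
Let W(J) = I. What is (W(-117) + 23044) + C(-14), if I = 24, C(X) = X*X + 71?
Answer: 23335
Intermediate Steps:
C(X) = 71 + X**2 (C(X) = X**2 + 71 = 71 + X**2)
W(J) = 24
(W(-117) + 23044) + C(-14) = (24 + 23044) + (71 + (-14)**2) = 23068 + (71 + 196) = 23068 + 267 = 23335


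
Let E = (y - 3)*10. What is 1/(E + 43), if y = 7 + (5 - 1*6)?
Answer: 1/73 ≈ 0.013699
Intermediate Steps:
y = 6 (y = 7 + (5 - 6) = 7 - 1 = 6)
E = 30 (E = (6 - 3)*10 = 3*10 = 30)
1/(E + 43) = 1/(30 + 43) = 1/73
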